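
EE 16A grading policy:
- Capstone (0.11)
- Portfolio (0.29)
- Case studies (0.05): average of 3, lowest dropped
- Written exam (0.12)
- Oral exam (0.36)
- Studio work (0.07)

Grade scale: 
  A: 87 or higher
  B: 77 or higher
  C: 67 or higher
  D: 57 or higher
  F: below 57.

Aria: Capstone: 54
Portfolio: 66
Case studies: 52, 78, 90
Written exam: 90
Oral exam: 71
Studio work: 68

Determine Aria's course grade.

Case studies: drop 52 → average of remaining 2 = 168/2 = 84
Weighted total:
  Capstone 54 × 0.11 = 5.94
  Portfolio 66 × 0.29 = 19.14
  Case studies 84 × 0.05 = 4.2
  Written exam 90 × 0.12 = 10.8
  Oral exam 71 × 0.36 = 25.56
  Studio work 68 × 0.07 = 4.76
Sum = 70.4
70.4 is ≥ 67 and < 77 → C

C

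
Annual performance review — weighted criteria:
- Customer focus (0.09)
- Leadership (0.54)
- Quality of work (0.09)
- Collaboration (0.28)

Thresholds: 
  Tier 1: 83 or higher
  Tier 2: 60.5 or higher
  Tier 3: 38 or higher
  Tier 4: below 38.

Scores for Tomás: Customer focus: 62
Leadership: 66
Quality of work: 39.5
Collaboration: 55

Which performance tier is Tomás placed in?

Weighted total:
  Customer focus 62 × 0.09 = 5.58
  Leadership 66 × 0.54 = 35.64
  Quality of work 39.5 × 0.09 = 3.555
  Collaboration 55 × 0.28 = 15.4
Sum = 60.175
60.175 is ≥ 38 and < 60.5 → Tier 3

Tier 3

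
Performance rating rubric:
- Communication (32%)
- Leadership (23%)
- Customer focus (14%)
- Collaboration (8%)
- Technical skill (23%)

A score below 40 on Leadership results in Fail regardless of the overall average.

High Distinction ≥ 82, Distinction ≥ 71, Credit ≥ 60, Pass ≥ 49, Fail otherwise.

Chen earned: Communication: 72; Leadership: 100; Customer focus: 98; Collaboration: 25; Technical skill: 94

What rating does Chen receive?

High Distinction

Leadership score 100 ≥ 40: minimum met.
Weighted total:
  Communication 72 × 0.32 = 23.04
  Leadership 100 × 0.23 = 23
  Customer focus 98 × 0.14 = 13.72
  Collaboration 25 × 0.08 = 2
  Technical skill 94 × 0.23 = 21.62
Sum = 83.38
83.38 ≥ 82 → High Distinction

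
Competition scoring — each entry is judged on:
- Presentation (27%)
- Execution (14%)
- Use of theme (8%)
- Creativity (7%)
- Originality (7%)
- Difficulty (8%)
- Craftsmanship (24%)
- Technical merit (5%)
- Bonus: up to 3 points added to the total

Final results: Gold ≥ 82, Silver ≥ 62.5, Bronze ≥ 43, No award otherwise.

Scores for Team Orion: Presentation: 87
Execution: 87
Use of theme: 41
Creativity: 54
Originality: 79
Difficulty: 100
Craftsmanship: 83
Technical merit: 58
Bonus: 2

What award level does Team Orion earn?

Weighted total:
  Presentation 87 × 0.27 = 23.49
  Execution 87 × 0.14 = 12.18
  Use of theme 41 × 0.08 = 3.28
  Creativity 54 × 0.07 = 3.78
  Originality 79 × 0.07 = 5.53
  Difficulty 100 × 0.08 = 8
  Craftsmanship 83 × 0.24 = 19.92
  Technical merit 58 × 0.05 = 2.9
Sum = 79.08
Bonus: 79.08 + 2 = 81.08
81.08 is ≥ 62.5 and < 82 → Silver

Silver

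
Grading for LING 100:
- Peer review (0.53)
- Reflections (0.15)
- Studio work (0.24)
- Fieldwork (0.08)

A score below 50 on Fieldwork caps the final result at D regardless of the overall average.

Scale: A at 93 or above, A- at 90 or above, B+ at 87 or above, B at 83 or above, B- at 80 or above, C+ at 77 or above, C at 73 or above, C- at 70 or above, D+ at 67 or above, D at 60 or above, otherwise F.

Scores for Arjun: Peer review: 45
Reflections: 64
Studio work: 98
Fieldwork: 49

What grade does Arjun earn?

Fieldwork score 49 < 50: minimum not met.
Weighted total:
  Peer review 45 × 0.53 = 23.85
  Reflections 64 × 0.15 = 9.6
  Studio work 98 × 0.24 = 23.52
  Fieldwork 49 × 0.08 = 3.92
Sum = 60.89
60.89 would be D; cap at D applies → D.

D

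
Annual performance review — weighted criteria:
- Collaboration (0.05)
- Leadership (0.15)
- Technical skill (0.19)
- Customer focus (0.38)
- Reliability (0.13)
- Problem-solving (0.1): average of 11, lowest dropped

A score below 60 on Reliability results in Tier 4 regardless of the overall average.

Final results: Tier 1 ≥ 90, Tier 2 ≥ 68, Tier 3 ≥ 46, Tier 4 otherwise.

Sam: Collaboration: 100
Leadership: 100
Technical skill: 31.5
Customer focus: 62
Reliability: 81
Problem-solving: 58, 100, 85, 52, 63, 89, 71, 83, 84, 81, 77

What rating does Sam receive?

Problem-solving: drop 52 → average of remaining 10 = 791/10 = 79.1
Reliability score 81 ≥ 60: minimum met.
Weighted total:
  Collaboration 100 × 0.05 = 5
  Leadership 100 × 0.15 = 15
  Technical skill 31.5 × 0.19 = 5.985
  Customer focus 62 × 0.38 = 23.56
  Reliability 81 × 0.13 = 10.53
  Problem-solving 79.1 × 0.1 = 7.91
Sum = 67.985
67.985 is ≥ 46 and < 68 → Tier 3

Tier 3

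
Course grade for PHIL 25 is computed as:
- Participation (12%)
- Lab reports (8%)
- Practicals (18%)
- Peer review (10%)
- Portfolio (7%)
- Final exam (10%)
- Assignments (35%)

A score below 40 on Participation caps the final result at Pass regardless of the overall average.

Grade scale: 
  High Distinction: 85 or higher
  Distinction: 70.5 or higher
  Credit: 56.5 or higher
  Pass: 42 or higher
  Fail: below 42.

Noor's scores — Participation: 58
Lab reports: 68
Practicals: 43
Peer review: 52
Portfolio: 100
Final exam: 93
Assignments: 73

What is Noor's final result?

Credit

Participation score 58 ≥ 40: minimum met.
Weighted total:
  Participation 58 × 0.12 = 6.96
  Lab reports 68 × 0.08 = 5.44
  Practicals 43 × 0.18 = 7.74
  Peer review 52 × 0.1 = 5.2
  Portfolio 100 × 0.07 = 7
  Final exam 93 × 0.1 = 9.3
  Assignments 73 × 0.35 = 25.55
Sum = 67.19
67.19 is ≥ 56.5 and < 70.5 → Credit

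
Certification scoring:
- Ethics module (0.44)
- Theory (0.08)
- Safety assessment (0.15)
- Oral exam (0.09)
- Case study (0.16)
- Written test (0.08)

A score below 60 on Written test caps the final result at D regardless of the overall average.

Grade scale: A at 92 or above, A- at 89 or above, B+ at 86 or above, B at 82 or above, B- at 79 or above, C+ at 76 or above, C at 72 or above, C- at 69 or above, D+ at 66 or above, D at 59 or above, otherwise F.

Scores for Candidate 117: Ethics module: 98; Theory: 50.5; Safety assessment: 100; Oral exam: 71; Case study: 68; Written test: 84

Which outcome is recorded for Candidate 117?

Written test score 84 ≥ 60: minimum met.
Weighted total:
  Ethics module 98 × 0.44 = 43.12
  Theory 50.5 × 0.08 = 4.04
  Safety assessment 100 × 0.15 = 15
  Oral exam 71 × 0.09 = 6.39
  Case study 68 × 0.16 = 10.88
  Written test 84 × 0.08 = 6.72
Sum = 86.15
86.15 is ≥ 86 and < 89 → B+

B+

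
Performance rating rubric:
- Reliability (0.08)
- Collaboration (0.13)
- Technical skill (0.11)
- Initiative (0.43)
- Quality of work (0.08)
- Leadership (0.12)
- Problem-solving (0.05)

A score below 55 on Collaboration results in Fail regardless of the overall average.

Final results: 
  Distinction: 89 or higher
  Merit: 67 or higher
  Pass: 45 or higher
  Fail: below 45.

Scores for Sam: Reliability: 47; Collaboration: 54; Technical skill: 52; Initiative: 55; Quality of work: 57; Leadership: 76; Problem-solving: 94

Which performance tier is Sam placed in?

Collaboration score 54 < 55: minimum not met.
Weighted total:
  Reliability 47 × 0.08 = 3.76
  Collaboration 54 × 0.13 = 7.02
  Technical skill 52 × 0.11 = 5.72
  Initiative 55 × 0.43 = 23.65
  Quality of work 57 × 0.08 = 4.56
  Leadership 76 × 0.12 = 9.12
  Problem-solving 94 × 0.05 = 4.7
Sum = 58.53
Because the Collaboration minimum was not met, the result is Fail.

Fail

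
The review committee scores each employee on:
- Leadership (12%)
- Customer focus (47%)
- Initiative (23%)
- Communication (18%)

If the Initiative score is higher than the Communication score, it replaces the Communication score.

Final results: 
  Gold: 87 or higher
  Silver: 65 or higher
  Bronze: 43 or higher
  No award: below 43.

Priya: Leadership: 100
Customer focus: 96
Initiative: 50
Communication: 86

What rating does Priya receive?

Initiative (50) ≤ Communication (86), so Communication stays at 86.
Weighted total:
  Leadership 100 × 0.12 = 12
  Customer focus 96 × 0.47 = 45.12
  Initiative 50 × 0.23 = 11.5
  Communication 86 × 0.18 = 15.48
Sum = 84.1
84.1 is ≥ 65 and < 87 → Silver

Silver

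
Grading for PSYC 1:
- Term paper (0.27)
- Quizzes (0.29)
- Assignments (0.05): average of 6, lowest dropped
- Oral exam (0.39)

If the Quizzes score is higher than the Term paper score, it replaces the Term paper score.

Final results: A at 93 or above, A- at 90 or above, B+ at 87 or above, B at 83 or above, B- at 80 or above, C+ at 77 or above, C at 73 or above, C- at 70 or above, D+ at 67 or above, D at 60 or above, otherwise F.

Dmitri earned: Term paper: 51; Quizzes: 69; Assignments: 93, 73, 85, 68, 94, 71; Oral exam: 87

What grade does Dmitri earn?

C

Assignments: drop 68 → average of remaining 5 = 416/5 = 83.2
Quizzes (69) > Term paper (51), so Term paper counts as 69.
Weighted total:
  Term paper 69 × 0.27 = 18.63
  Quizzes 69 × 0.29 = 20.01
  Assignments 83.2 × 0.05 = 4.16
  Oral exam 87 × 0.39 = 33.93
Sum = 76.73
76.73 is ≥ 73 and < 77 → C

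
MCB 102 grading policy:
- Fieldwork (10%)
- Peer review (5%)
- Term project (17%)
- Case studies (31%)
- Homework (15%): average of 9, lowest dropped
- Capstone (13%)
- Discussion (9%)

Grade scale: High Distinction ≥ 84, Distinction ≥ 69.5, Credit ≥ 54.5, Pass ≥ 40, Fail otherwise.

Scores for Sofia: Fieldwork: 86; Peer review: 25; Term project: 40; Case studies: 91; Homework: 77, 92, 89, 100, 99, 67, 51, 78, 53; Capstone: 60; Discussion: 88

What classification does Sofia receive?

Distinction

Homework: drop 51 → average of remaining 8 = 655/8 = 81.875
Weighted total:
  Fieldwork 86 × 0.1 = 8.6
  Peer review 25 × 0.05 = 1.25
  Term project 40 × 0.17 = 6.8
  Case studies 91 × 0.31 = 28.21
  Homework 81.875 × 0.15 = 12.28125
  Capstone 60 × 0.13 = 7.8
  Discussion 88 × 0.09 = 7.92
Sum = 72.86125
72.86125 is ≥ 69.5 and < 84 → Distinction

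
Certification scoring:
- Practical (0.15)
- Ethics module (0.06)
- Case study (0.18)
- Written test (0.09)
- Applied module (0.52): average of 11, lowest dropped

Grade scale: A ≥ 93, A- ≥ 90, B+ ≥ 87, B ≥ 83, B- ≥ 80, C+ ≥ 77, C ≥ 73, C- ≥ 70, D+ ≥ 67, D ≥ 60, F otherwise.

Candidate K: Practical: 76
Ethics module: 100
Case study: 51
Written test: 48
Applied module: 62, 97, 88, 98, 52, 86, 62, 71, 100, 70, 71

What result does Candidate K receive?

C-

Applied module: drop 52 → average of remaining 10 = 805/10 = 80.5
Weighted total:
  Practical 76 × 0.15 = 11.4
  Ethics module 100 × 0.06 = 6
  Case study 51 × 0.18 = 9.18
  Written test 48 × 0.09 = 4.32
  Applied module 80.5 × 0.52 = 41.86
Sum = 72.76
72.76 is ≥ 70 and < 73 → C-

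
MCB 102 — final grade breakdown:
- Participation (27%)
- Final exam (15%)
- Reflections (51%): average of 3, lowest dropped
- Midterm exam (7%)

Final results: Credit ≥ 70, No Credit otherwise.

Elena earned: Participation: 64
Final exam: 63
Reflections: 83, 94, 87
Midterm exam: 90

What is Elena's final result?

Credit

Reflections: drop 83 → average of remaining 2 = 181/2 = 90.5
Weighted total:
  Participation 64 × 0.27 = 17.28
  Final exam 63 × 0.15 = 9.45
  Reflections 90.5 × 0.51 = 46.155
  Midterm exam 90 × 0.07 = 6.3
Sum = 79.185
79.185 ≥ 70 → Credit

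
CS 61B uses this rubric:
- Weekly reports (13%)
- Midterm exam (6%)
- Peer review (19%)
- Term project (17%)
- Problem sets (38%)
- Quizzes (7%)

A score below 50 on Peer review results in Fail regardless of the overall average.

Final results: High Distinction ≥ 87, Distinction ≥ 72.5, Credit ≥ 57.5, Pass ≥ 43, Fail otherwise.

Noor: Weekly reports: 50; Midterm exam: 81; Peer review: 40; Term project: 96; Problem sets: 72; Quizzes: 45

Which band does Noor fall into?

Peer review score 40 < 50: minimum not met.
Weighted total:
  Weekly reports 50 × 0.13 = 6.5
  Midterm exam 81 × 0.06 = 4.86
  Peer review 40 × 0.19 = 7.6
  Term project 96 × 0.17 = 16.32
  Problem sets 72 × 0.38 = 27.36
  Quizzes 45 × 0.07 = 3.15
Sum = 65.79
Because the Peer review minimum was not met, the result is Fail.

Fail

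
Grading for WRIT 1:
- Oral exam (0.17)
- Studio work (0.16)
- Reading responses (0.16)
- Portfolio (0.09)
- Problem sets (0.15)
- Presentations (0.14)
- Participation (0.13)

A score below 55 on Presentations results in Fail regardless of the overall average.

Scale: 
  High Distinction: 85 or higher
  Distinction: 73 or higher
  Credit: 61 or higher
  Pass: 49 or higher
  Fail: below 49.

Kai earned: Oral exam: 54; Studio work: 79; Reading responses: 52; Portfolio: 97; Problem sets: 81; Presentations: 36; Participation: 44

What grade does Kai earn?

Presentations score 36 < 55: minimum not met.
Weighted total:
  Oral exam 54 × 0.17 = 9.18
  Studio work 79 × 0.16 = 12.64
  Reading responses 52 × 0.16 = 8.32
  Portfolio 97 × 0.09 = 8.73
  Problem sets 81 × 0.15 = 12.15
  Presentations 36 × 0.14 = 5.04
  Participation 44 × 0.13 = 5.72
Sum = 61.78
Because the Presentations minimum was not met, the result is Fail.

Fail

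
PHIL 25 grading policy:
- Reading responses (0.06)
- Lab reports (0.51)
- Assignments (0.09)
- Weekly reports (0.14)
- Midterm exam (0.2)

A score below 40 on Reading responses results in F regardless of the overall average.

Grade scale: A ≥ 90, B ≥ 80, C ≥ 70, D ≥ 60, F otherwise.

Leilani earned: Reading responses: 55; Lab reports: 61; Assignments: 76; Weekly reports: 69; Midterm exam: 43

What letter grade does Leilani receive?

Reading responses score 55 ≥ 40: minimum met.
Weighted total:
  Reading responses 55 × 0.06 = 3.3
  Lab reports 61 × 0.51 = 31.11
  Assignments 76 × 0.09 = 6.84
  Weekly reports 69 × 0.14 = 9.66
  Midterm exam 43 × 0.2 = 8.6
Sum = 59.51
59.51 < 60 → F

F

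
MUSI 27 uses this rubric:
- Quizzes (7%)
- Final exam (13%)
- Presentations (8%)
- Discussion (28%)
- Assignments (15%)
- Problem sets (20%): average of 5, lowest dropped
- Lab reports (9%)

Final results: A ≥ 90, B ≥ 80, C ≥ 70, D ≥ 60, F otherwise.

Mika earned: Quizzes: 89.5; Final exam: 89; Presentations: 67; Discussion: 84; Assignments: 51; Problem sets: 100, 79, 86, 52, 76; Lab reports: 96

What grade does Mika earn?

B

Problem sets: drop 52 → average of remaining 4 = 341/4 = 85.25
Weighted total:
  Quizzes 89.5 × 0.07 = 6.265
  Final exam 89 × 0.13 = 11.57
  Presentations 67 × 0.08 = 5.36
  Discussion 84 × 0.28 = 23.52
  Assignments 51 × 0.15 = 7.65
  Problem sets 85.25 × 0.2 = 17.05
  Lab reports 96 × 0.09 = 8.64
Sum = 80.055
80.055 is ≥ 80 and < 90 → B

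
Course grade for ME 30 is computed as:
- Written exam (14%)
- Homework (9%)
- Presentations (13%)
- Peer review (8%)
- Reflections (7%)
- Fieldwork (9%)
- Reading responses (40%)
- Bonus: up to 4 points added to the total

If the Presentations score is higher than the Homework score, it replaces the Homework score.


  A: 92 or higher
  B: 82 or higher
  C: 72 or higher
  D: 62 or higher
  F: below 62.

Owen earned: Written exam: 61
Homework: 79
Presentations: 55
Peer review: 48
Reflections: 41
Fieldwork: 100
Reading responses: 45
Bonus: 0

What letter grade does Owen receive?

F

Presentations (55) ≤ Homework (79), so Homework stays at 79.
Weighted total:
  Written exam 61 × 0.14 = 8.54
  Homework 79 × 0.09 = 7.11
  Presentations 55 × 0.13 = 7.15
  Peer review 48 × 0.08 = 3.84
  Reflections 41 × 0.07 = 2.87
  Fieldwork 100 × 0.09 = 9
  Reading responses 45 × 0.4 = 18
Sum = 56.51
Bonus: 56.51 + 0 = 56.51
56.51 < 62 → F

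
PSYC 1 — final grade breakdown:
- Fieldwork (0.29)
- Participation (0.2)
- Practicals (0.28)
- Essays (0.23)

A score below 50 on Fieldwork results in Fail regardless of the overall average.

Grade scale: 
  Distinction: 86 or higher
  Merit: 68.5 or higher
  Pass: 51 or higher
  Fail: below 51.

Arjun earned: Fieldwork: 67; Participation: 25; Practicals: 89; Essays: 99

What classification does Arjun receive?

Merit

Fieldwork score 67 ≥ 50: minimum met.
Weighted total:
  Fieldwork 67 × 0.29 = 19.43
  Participation 25 × 0.2 = 5
  Practicals 89 × 0.28 = 24.92
  Essays 99 × 0.23 = 22.77
Sum = 72.12
72.12 is ≥ 68.5 and < 86 → Merit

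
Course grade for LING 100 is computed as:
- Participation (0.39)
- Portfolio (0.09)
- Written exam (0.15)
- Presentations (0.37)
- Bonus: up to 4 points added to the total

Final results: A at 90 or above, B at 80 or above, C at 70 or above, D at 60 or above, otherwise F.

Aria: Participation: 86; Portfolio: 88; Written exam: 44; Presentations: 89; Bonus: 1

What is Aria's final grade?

Weighted total:
  Participation 86 × 0.39 = 33.54
  Portfolio 88 × 0.09 = 7.92
  Written exam 44 × 0.15 = 6.6
  Presentations 89 × 0.37 = 32.93
Sum = 80.99
Bonus: 80.99 + 1 = 81.99
81.99 is ≥ 80 and < 90 → B

B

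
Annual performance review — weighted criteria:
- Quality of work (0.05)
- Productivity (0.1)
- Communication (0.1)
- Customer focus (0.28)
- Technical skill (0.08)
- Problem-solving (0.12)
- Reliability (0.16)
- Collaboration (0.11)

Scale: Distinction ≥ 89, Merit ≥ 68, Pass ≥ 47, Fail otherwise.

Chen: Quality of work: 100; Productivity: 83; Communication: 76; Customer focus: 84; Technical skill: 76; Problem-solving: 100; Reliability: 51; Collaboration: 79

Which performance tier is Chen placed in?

Weighted total:
  Quality of work 100 × 0.05 = 5
  Productivity 83 × 0.1 = 8.3
  Communication 76 × 0.1 = 7.6
  Customer focus 84 × 0.28 = 23.52
  Technical skill 76 × 0.08 = 6.08
  Problem-solving 100 × 0.12 = 12
  Reliability 51 × 0.16 = 8.16
  Collaboration 79 × 0.11 = 8.69
Sum = 79.35
79.35 is ≥ 68 and < 89 → Merit

Merit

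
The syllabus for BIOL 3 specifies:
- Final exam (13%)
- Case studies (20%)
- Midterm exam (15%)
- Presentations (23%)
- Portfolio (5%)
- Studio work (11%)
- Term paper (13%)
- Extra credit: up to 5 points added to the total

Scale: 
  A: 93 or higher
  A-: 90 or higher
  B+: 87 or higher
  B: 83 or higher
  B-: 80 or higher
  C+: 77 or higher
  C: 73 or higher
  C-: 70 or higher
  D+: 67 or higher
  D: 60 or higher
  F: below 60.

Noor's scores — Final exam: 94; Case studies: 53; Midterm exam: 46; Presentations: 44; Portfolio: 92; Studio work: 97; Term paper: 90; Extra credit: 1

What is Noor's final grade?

D+

Weighted total:
  Final exam 94 × 0.13 = 12.22
  Case studies 53 × 0.2 = 10.6
  Midterm exam 46 × 0.15 = 6.9
  Presentations 44 × 0.23 = 10.12
  Portfolio 92 × 0.05 = 4.6
  Studio work 97 × 0.11 = 10.67
  Term paper 90 × 0.13 = 11.7
Sum = 66.81
Extra credit: 66.81 + 1 = 67.81
67.81 is ≥ 67 and < 70 → D+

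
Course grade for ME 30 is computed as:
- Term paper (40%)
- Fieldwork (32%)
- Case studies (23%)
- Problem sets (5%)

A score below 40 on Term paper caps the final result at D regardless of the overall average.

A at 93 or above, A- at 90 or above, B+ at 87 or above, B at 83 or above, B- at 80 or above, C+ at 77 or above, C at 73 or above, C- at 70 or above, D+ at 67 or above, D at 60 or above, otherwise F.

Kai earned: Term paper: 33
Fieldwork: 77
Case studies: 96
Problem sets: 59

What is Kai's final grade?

Term paper score 33 < 40: minimum not met.
Weighted total:
  Term paper 33 × 0.4 = 13.2
  Fieldwork 77 × 0.32 = 24.64
  Case studies 96 × 0.23 = 22.08
  Problem sets 59 × 0.05 = 2.95
Sum = 62.87
62.87 would be D; cap at D applies → D.

D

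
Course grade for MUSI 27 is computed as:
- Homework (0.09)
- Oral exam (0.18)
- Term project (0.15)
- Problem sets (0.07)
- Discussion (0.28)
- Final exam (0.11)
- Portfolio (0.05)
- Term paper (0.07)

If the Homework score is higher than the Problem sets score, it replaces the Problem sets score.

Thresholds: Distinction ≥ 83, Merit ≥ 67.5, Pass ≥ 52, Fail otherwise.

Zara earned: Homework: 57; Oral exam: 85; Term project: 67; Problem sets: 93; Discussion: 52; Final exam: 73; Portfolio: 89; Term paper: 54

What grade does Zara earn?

Merit

Homework (57) ≤ Problem sets (93), so Problem sets stays at 93.
Weighted total:
  Homework 57 × 0.09 = 5.13
  Oral exam 85 × 0.18 = 15.3
  Term project 67 × 0.15 = 10.05
  Problem sets 93 × 0.07 = 6.51
  Discussion 52 × 0.28 = 14.56
  Final exam 73 × 0.11 = 8.03
  Portfolio 89 × 0.05 = 4.45
  Term paper 54 × 0.07 = 3.78
Sum = 67.81
67.81 is ≥ 67.5 and < 83 → Merit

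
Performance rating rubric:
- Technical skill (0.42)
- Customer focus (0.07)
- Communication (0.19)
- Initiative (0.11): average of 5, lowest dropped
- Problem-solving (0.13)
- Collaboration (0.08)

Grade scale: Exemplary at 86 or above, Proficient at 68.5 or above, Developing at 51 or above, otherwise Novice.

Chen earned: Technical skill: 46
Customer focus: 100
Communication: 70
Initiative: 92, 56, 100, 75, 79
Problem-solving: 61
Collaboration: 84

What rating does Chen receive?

Developing

Initiative: drop 56 → average of remaining 4 = 346/4 = 86.5
Weighted total:
  Technical skill 46 × 0.42 = 19.32
  Customer focus 100 × 0.07 = 7
  Communication 70 × 0.19 = 13.3
  Initiative 86.5 × 0.11 = 9.515
  Problem-solving 61 × 0.13 = 7.93
  Collaboration 84 × 0.08 = 6.72
Sum = 63.785
63.785 is ≥ 51 and < 68.5 → Developing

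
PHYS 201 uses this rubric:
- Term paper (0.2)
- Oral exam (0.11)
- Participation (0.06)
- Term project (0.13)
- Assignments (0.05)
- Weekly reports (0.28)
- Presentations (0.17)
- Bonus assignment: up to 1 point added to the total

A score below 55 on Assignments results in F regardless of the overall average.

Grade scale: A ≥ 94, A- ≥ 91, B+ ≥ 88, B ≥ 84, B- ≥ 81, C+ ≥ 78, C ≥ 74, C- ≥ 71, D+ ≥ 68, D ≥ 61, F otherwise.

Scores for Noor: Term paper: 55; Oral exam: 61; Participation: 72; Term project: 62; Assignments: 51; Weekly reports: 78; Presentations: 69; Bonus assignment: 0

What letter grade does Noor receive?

F

Assignments score 51 < 55: minimum not met.
Weighted total:
  Term paper 55 × 0.2 = 11
  Oral exam 61 × 0.11 = 6.71
  Participation 72 × 0.06 = 4.32
  Term project 62 × 0.13 = 8.06
  Assignments 51 × 0.05 = 2.55
  Weekly reports 78 × 0.28 = 21.84
  Presentations 69 × 0.17 = 11.73
Sum = 66.21
Bonus assignment: 66.21 + 0 = 66.21
Because the Assignments minimum was not met, the result is F.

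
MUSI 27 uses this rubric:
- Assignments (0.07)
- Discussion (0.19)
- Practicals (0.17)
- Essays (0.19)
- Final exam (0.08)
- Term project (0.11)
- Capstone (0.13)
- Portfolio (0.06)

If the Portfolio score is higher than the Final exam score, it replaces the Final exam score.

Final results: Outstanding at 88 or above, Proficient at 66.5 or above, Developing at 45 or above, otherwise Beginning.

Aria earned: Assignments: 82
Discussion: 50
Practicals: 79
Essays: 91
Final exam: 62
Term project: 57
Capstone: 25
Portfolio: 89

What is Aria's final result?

Portfolio (89) > Final exam (62), so Final exam counts as 89.
Weighted total:
  Assignments 82 × 0.07 = 5.74
  Discussion 50 × 0.19 = 9.5
  Practicals 79 × 0.17 = 13.43
  Essays 91 × 0.19 = 17.29
  Final exam 89 × 0.08 = 7.12
  Term project 57 × 0.11 = 6.27
  Capstone 25 × 0.13 = 3.25
  Portfolio 89 × 0.06 = 5.34
Sum = 67.94
67.94 is ≥ 66.5 and < 88 → Proficient

Proficient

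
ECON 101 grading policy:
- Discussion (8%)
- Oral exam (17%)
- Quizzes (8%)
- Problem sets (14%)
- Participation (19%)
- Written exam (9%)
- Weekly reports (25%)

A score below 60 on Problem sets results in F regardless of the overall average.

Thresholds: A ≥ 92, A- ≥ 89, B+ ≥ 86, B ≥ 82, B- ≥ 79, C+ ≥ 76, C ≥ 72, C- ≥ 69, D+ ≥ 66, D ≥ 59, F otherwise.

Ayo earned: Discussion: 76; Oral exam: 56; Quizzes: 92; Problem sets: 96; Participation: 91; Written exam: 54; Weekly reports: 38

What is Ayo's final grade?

D+

Problem sets score 96 ≥ 60: minimum met.
Weighted total:
  Discussion 76 × 0.08 = 6.08
  Oral exam 56 × 0.17 = 9.52
  Quizzes 92 × 0.08 = 7.36
  Problem sets 96 × 0.14 = 13.44
  Participation 91 × 0.19 = 17.29
  Written exam 54 × 0.09 = 4.86
  Weekly reports 38 × 0.25 = 9.5
Sum = 68.05
68.05 is ≥ 66 and < 69 → D+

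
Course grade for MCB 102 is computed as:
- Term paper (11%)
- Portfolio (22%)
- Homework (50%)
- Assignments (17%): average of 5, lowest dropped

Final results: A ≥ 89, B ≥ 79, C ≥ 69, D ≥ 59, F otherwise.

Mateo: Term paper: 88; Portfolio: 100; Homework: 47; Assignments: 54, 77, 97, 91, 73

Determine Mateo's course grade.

C

Assignments: drop 54 → average of remaining 4 = 338/4 = 84.5
Weighted total:
  Term paper 88 × 0.11 = 9.68
  Portfolio 100 × 0.22 = 22
  Homework 47 × 0.5 = 23.5
  Assignments 84.5 × 0.17 = 14.365
Sum = 69.545
69.545 is ≥ 69 and < 79 → C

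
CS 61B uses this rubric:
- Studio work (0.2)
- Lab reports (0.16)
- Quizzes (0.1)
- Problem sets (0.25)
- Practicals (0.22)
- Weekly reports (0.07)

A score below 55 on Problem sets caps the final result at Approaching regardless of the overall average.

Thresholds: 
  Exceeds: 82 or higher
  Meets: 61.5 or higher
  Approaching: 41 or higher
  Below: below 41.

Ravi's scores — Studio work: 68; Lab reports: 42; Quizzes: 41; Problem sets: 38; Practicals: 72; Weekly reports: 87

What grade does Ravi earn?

Problem sets score 38 < 55: minimum not met.
Weighted total:
  Studio work 68 × 0.2 = 13.6
  Lab reports 42 × 0.16 = 6.72
  Quizzes 41 × 0.1 = 4.1
  Problem sets 38 × 0.25 = 9.5
  Practicals 72 × 0.22 = 15.84
  Weekly reports 87 × 0.07 = 6.09
Sum = 55.85
55.85 would be Approaching; cap at Approaching applies → Approaching.

Approaching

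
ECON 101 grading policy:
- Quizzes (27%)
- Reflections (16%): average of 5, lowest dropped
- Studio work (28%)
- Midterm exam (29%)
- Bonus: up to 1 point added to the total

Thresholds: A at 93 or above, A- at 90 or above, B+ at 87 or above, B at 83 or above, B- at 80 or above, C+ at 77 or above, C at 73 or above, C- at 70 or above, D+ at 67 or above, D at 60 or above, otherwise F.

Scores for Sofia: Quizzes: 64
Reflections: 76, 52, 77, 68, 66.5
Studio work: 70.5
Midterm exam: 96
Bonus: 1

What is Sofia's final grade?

C+

Reflections: drop 52 → average of remaining 4 = 287.5/4 = 71.875
Weighted total:
  Quizzes 64 × 0.27 = 17.28
  Reflections 71.875 × 0.16 = 11.5
  Studio work 70.5 × 0.28 = 19.74
  Midterm exam 96 × 0.29 = 27.84
Sum = 76.36
Bonus: 76.36 + 1 = 77.36
77.36 is ≥ 77 and < 80 → C+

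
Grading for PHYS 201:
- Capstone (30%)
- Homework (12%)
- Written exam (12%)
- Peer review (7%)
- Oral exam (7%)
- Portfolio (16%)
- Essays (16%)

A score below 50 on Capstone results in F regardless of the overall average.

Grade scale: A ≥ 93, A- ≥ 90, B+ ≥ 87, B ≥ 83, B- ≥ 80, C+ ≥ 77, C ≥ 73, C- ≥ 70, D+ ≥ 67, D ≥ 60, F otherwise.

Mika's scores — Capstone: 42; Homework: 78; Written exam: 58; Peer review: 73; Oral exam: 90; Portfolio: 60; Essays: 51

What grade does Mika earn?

Capstone score 42 < 50: minimum not met.
Weighted total:
  Capstone 42 × 0.3 = 12.6
  Homework 78 × 0.12 = 9.36
  Written exam 58 × 0.12 = 6.96
  Peer review 73 × 0.07 = 5.11
  Oral exam 90 × 0.07 = 6.3
  Portfolio 60 × 0.16 = 9.6
  Essays 51 × 0.16 = 8.16
Sum = 58.09
Because the Capstone minimum was not met, the result is F.

F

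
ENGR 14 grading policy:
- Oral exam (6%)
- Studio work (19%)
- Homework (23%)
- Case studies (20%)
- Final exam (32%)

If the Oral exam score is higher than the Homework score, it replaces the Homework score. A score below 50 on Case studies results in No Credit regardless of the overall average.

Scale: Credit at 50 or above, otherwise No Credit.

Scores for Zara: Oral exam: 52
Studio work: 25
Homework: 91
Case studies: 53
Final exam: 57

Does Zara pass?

Oral exam (52) ≤ Homework (91), so Homework stays at 91.
Case studies score 53 ≥ 50: minimum met.
Weighted total:
  Oral exam 52 × 0.06 = 3.12
  Studio work 25 × 0.19 = 4.75
  Homework 91 × 0.23 = 20.93
  Case studies 53 × 0.2 = 10.6
  Final exam 57 × 0.32 = 18.24
Sum = 57.64
57.64 ≥ 50 → Credit

Credit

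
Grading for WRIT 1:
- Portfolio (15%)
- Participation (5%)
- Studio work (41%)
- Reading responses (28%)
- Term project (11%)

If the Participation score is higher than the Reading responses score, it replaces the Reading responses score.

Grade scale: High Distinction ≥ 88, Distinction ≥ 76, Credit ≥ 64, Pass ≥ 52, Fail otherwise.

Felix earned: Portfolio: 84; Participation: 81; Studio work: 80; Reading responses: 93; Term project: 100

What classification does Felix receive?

Distinction

Participation (81) ≤ Reading responses (93), so Reading responses stays at 93.
Weighted total:
  Portfolio 84 × 0.15 = 12.6
  Participation 81 × 0.05 = 4.05
  Studio work 80 × 0.41 = 32.8
  Reading responses 93 × 0.28 = 26.04
  Term project 100 × 0.11 = 11
Sum = 86.49
86.49 is ≥ 76 and < 88 → Distinction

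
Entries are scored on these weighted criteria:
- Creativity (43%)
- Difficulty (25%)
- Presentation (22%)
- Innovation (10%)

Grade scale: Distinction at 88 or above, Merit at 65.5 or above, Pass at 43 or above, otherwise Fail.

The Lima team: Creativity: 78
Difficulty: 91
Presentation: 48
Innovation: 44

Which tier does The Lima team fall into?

Weighted total:
  Creativity 78 × 0.43 = 33.54
  Difficulty 91 × 0.25 = 22.75
  Presentation 48 × 0.22 = 10.56
  Innovation 44 × 0.1 = 4.4
Sum = 71.25
71.25 is ≥ 65.5 and < 88 → Merit

Merit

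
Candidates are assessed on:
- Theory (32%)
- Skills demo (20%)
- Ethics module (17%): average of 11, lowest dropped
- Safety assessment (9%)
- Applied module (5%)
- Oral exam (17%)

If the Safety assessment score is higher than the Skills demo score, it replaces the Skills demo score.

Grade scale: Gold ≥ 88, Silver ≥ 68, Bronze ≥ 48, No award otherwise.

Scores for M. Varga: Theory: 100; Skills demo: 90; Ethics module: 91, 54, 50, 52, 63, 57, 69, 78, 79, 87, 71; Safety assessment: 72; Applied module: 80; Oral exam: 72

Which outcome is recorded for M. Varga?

Silver

Ethics module: drop 50 → average of remaining 10 = 701/10 = 70.1
Safety assessment (72) ≤ Skills demo (90), so Skills demo stays at 90.
Weighted total:
  Theory 100 × 0.32 = 32
  Skills demo 90 × 0.2 = 18
  Ethics module 70.1 × 0.17 = 11.917
  Safety assessment 72 × 0.09 = 6.48
  Applied module 80 × 0.05 = 4
  Oral exam 72 × 0.17 = 12.24
Sum = 84.637
84.637 is ≥ 68 and < 88 → Silver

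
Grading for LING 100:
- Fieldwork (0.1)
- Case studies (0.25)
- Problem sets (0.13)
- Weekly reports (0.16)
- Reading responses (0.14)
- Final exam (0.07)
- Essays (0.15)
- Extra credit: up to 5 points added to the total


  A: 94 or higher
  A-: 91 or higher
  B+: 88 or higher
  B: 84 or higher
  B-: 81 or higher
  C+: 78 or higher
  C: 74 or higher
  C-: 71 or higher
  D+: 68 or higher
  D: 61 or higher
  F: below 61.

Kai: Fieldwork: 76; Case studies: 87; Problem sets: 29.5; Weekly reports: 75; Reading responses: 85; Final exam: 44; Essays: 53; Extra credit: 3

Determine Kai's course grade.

C-

Weighted total:
  Fieldwork 76 × 0.1 = 7.6
  Case studies 87 × 0.25 = 21.75
  Problem sets 29.5 × 0.13 = 3.835
  Weekly reports 75 × 0.16 = 12
  Reading responses 85 × 0.14 = 11.9
  Final exam 44 × 0.07 = 3.08
  Essays 53 × 0.15 = 7.95
Sum = 68.115
Extra credit: 68.115 + 3 = 71.115
71.115 is ≥ 71 and < 74 → C-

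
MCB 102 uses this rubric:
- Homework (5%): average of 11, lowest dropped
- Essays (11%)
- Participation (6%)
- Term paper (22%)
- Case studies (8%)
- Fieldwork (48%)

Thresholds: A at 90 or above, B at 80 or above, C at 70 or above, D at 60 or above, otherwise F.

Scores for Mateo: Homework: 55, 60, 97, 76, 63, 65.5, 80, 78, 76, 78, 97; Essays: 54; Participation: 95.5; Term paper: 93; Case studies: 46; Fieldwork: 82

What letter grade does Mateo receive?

C

Homework: drop 55 → average of remaining 10 = 770.5/10 = 77.05
Weighted total:
  Homework 77.05 × 0.05 = 3.8525
  Essays 54 × 0.11 = 5.94
  Participation 95.5 × 0.06 = 5.73
  Term paper 93 × 0.22 = 20.46
  Case studies 46 × 0.08 = 3.68
  Fieldwork 82 × 0.48 = 39.36
Sum = 79.0225
79.0225 is ≥ 70 and < 80 → C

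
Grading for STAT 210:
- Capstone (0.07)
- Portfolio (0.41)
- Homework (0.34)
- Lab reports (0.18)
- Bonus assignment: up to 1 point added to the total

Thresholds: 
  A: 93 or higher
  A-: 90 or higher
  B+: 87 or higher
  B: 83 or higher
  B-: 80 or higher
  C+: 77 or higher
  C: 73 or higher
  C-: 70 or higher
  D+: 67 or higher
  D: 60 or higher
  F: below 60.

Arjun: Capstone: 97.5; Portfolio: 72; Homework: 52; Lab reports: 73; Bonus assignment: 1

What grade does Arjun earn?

Weighted total:
  Capstone 97.5 × 0.07 = 6.825
  Portfolio 72 × 0.41 = 29.52
  Homework 52 × 0.34 = 17.68
  Lab reports 73 × 0.18 = 13.14
Sum = 67.165
Bonus assignment: 67.165 + 1 = 68.165
68.165 is ≥ 67 and < 70 → D+

D+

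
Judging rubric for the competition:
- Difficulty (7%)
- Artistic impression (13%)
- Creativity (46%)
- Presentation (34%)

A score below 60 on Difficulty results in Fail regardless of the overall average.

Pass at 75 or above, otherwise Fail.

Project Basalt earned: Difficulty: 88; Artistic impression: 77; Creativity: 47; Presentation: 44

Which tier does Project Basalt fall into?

Difficulty score 88 ≥ 60: minimum met.
Weighted total:
  Difficulty 88 × 0.07 = 6.16
  Artistic impression 77 × 0.13 = 10.01
  Creativity 47 × 0.46 = 21.62
  Presentation 44 × 0.34 = 14.96
Sum = 52.75
52.75 < 75 → Fail

Fail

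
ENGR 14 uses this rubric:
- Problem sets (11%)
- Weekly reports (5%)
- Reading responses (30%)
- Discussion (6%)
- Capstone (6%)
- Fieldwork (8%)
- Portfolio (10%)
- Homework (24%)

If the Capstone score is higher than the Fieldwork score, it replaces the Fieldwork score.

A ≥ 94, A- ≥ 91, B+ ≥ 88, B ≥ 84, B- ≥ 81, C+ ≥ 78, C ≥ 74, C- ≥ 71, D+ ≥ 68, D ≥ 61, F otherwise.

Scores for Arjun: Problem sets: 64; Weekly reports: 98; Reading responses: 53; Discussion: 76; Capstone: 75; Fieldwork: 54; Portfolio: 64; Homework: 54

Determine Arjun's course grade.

D

Capstone (75) > Fieldwork (54), so Fieldwork counts as 75.
Weighted total:
  Problem sets 64 × 0.11 = 7.04
  Weekly reports 98 × 0.05 = 4.9
  Reading responses 53 × 0.3 = 15.9
  Discussion 76 × 0.06 = 4.56
  Capstone 75 × 0.06 = 4.5
  Fieldwork 75 × 0.08 = 6
  Portfolio 64 × 0.1 = 6.4
  Homework 54 × 0.24 = 12.96
Sum = 62.26
62.26 is ≥ 61 and < 68 → D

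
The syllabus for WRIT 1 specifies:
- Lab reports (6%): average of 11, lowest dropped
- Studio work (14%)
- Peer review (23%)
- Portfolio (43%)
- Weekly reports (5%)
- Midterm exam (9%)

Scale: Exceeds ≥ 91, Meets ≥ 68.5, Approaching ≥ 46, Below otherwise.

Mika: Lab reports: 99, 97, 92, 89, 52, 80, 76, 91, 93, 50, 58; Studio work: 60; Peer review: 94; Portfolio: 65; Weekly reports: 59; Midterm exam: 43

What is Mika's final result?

Lab reports: drop 50 → average of remaining 10 = 827/10 = 82.7
Weighted total:
  Lab reports 82.7 × 0.06 = 4.962
  Studio work 60 × 0.14 = 8.4
  Peer review 94 × 0.23 = 21.62
  Portfolio 65 × 0.43 = 27.95
  Weekly reports 59 × 0.05 = 2.95
  Midterm exam 43 × 0.09 = 3.87
Sum = 69.752
69.752 is ≥ 68.5 and < 91 → Meets

Meets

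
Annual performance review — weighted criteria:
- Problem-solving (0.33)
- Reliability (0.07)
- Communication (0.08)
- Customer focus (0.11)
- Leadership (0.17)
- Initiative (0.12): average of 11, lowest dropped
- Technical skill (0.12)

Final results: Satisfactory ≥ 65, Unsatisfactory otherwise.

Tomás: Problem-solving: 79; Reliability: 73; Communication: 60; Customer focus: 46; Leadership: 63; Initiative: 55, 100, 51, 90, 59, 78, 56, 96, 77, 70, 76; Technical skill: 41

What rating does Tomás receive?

Initiative: drop 51 → average of remaining 10 = 757/10 = 75.7
Weighted total:
  Problem-solving 79 × 0.33 = 26.07
  Reliability 73 × 0.07 = 5.11
  Communication 60 × 0.08 = 4.8
  Customer focus 46 × 0.11 = 5.06
  Leadership 63 × 0.17 = 10.71
  Initiative 75.7 × 0.12 = 9.084
  Technical skill 41 × 0.12 = 4.92
Sum = 65.754
65.754 ≥ 65 → Satisfactory

Satisfactory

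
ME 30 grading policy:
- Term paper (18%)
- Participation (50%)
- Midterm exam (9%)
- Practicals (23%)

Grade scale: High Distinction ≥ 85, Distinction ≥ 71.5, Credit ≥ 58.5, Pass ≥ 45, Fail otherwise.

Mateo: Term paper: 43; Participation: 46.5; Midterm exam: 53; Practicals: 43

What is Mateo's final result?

Weighted total:
  Term paper 43 × 0.18 = 7.74
  Participation 46.5 × 0.5 = 23.25
  Midterm exam 53 × 0.09 = 4.77
  Practicals 43 × 0.23 = 9.89
Sum = 45.65
45.65 is ≥ 45 and < 58.5 → Pass

Pass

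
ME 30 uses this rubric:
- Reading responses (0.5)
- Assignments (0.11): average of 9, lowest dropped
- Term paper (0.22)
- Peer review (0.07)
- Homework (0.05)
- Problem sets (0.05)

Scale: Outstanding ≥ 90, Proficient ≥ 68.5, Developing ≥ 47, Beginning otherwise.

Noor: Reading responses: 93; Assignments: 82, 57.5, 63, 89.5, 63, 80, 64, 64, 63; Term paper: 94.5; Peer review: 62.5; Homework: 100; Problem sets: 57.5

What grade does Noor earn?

Assignments: drop 57.5 → average of remaining 8 = 568.5/8 = 71.0625
Weighted total:
  Reading responses 93 × 0.5 = 46.5
  Assignments 71.0625 × 0.11 = 7.816875
  Term paper 94.5 × 0.22 = 20.79
  Peer review 62.5 × 0.07 = 4.375
  Homework 100 × 0.05 = 5
  Problem sets 57.5 × 0.05 = 2.875
Sum = 87.356875
87.356875 is ≥ 68.5 and < 90 → Proficient

Proficient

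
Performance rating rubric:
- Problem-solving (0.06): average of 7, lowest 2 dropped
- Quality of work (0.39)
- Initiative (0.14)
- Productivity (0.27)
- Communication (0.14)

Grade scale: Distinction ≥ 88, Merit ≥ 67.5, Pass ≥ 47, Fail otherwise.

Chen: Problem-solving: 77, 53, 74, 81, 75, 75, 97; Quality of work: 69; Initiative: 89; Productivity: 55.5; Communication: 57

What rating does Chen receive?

Problem-solving: drop 53, 74 → average of remaining 5 = 405/5 = 81
Weighted total:
  Problem-solving 81 × 0.06 = 4.86
  Quality of work 69 × 0.39 = 26.91
  Initiative 89 × 0.14 = 12.46
  Productivity 55.5 × 0.27 = 14.985
  Communication 57 × 0.14 = 7.98
Sum = 67.195
67.195 is ≥ 47 and < 67.5 → Pass

Pass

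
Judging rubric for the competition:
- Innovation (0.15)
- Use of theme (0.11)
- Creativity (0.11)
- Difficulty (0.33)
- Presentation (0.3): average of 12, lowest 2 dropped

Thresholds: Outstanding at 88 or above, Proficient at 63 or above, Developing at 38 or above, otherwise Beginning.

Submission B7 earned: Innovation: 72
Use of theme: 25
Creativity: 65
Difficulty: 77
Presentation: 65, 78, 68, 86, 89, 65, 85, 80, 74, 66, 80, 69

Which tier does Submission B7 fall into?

Presentation: drop 65, 65 → average of remaining 10 = 775/10 = 77.5
Weighted total:
  Innovation 72 × 0.15 = 10.8
  Use of theme 25 × 0.11 = 2.75
  Creativity 65 × 0.11 = 7.15
  Difficulty 77 × 0.33 = 25.41
  Presentation 77.5 × 0.3 = 23.25
Sum = 69.36
69.36 is ≥ 63 and < 88 → Proficient

Proficient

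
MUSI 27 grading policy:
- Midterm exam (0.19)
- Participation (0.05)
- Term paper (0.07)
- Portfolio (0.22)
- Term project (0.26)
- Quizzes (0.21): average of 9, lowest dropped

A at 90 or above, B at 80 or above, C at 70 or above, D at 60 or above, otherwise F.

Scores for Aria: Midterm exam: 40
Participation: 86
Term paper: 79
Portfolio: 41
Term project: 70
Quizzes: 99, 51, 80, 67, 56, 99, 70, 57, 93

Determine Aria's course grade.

D

Quizzes: drop 51 → average of remaining 8 = 621/8 = 77.625
Weighted total:
  Midterm exam 40 × 0.19 = 7.6
  Participation 86 × 0.05 = 4.3
  Term paper 79 × 0.07 = 5.53
  Portfolio 41 × 0.22 = 9.02
  Term project 70 × 0.26 = 18.2
  Quizzes 77.625 × 0.21 = 16.30125
Sum = 60.95125
60.95125 is ≥ 60 and < 70 → D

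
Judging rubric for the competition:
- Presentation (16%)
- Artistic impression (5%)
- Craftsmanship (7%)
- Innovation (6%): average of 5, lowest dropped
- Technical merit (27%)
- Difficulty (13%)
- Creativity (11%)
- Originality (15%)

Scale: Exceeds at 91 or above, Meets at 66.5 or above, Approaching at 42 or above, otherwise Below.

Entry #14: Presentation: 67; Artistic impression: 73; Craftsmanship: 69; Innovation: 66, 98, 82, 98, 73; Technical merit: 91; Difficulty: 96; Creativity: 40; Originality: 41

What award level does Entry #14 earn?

Innovation: drop 66 → average of remaining 4 = 351/4 = 87.75
Weighted total:
  Presentation 67 × 0.16 = 10.72
  Artistic impression 73 × 0.05 = 3.65
  Craftsmanship 69 × 0.07 = 4.83
  Innovation 87.75 × 0.06 = 5.265
  Technical merit 91 × 0.27 = 24.57
  Difficulty 96 × 0.13 = 12.48
  Creativity 40 × 0.11 = 4.4
  Originality 41 × 0.15 = 6.15
Sum = 72.065
72.065 is ≥ 66.5 and < 91 → Meets

Meets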